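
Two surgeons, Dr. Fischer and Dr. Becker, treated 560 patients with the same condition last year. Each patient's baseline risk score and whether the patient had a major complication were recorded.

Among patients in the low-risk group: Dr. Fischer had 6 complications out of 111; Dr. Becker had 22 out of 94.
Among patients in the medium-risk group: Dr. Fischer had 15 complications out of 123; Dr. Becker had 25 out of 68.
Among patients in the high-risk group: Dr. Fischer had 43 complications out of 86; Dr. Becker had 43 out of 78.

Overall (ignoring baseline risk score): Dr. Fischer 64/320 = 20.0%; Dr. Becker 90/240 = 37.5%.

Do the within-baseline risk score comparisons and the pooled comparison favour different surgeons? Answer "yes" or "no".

no

Within each baseline risk score level (low-risk 5.4% vs 23.4%; medium-risk 12.2% vs 36.8%; high-risk 50.0% vs 55.1%), Dr. Fischer has the lower rate every time. Pooled: 20.0% vs 37.5% — Dr. Fischer has the lower rate overall. They agree.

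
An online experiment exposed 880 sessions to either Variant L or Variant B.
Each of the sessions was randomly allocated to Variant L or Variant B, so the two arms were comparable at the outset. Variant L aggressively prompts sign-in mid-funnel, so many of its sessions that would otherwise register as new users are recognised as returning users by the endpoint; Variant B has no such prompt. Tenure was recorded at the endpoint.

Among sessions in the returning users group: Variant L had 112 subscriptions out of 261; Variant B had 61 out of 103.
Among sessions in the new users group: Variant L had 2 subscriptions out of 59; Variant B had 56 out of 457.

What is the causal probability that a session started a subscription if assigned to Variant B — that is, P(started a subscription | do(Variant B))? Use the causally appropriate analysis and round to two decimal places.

User tenure is recorded after the variant and is itself shifted by it — it sits on the causal path from variant to outcome. Conditioning on a mediator would strip out part of the effect we want; the pooled comparison gives the total causal effect.
So P(outcome | do(Variant B)) is just the pooled rate for Variant B: 117/560 = 0.209.

0.21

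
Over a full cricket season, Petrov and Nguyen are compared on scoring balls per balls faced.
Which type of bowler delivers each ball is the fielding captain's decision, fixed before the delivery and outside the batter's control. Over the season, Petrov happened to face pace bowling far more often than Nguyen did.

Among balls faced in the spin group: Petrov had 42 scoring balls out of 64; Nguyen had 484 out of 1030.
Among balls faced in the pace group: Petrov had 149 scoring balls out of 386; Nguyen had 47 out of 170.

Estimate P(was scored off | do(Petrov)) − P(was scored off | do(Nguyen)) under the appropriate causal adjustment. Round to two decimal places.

+0.16

Since bowling type is a pre-existing factor (not a product of the player) and it affects the outcome on its own, it is a confounder. The stratified rates, not the pooled rate, identify the causal effect.
Adjusting over the population distribution of bowling type: 0.663·(0.656−0.470) + 0.337·(0.386−0.276) = +0.160.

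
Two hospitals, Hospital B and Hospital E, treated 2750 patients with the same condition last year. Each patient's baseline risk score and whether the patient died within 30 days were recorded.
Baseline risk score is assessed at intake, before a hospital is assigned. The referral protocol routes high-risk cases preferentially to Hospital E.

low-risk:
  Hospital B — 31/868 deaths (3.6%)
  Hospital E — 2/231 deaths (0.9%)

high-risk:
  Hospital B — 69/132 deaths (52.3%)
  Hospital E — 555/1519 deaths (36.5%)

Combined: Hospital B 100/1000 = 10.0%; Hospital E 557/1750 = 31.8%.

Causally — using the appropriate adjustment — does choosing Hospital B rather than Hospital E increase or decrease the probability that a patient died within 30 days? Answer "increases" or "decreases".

increases

The baseline risk score-specific comparison favours Hospital E throughout, but the pooled figures favour Hospital B. The question is whether to condition on baseline risk score.
The imbalance in baseline risk score arose from how patients were allocated, not from anything the hospital did; and baseline risk score independently affects the outcome. The pooled gap is confounded — condition on baseline risk score.
Within each level — low-risk: 3.6% vs 0.9%; high-risk: 52.3% vs 36.5% — Hospital E is lower every time.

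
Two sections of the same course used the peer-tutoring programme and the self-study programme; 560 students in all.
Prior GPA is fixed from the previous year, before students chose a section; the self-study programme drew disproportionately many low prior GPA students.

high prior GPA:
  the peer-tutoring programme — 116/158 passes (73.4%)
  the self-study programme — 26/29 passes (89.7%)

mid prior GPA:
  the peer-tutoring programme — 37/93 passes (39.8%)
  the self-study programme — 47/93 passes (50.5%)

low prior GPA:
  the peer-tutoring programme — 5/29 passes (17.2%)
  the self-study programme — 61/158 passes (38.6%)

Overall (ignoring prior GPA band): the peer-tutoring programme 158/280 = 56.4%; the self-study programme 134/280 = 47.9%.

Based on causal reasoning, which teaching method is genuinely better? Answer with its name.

The imbalance in prior GPA band arose from how students were allocated, not from anything the teaching method did; and prior GPA band independently affects the outcome. The pooled gap is confounded — condition on prior GPA band.
Within each level — high prior GPA: 73.4% vs 89.7%; mid prior GPA: 39.8% vs 50.5%; low prior GPA: 17.2% vs 38.6% — the self-study programme is higher every time.

the self-study programme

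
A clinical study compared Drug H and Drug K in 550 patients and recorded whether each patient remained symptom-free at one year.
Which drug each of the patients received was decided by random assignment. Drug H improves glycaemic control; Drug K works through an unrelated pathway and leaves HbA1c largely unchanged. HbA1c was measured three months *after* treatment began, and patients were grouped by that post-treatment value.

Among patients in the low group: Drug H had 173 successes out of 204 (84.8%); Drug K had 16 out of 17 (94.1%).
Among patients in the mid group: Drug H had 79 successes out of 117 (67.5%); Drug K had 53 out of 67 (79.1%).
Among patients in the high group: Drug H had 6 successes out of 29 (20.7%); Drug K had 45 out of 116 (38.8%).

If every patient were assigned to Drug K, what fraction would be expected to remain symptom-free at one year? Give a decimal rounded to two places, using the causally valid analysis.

0.57

Because the drug influences HbA1c, HbA1c is a post-treatment mediator, not a confounder. Stratifying on it would bias the estimate; the causal effect is the crude pooled difference.
So P(outcome | do(Drug K)) is just the pooled rate for Drug K: 114/200 = 0.570.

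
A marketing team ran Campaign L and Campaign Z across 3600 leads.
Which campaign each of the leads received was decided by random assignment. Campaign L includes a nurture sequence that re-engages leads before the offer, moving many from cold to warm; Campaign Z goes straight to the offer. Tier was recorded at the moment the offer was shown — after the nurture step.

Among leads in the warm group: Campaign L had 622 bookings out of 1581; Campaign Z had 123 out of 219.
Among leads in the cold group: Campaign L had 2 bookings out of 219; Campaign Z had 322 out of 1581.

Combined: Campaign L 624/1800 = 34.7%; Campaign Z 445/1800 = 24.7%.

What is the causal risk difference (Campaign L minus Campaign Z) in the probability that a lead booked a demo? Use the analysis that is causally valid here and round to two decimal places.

+0.10

Engagement tier here is a post-treatment variable shaped by the campaign; conditioning on it would introduce bias rather than remove it. The overall comparison is the causal one.
The causal difference is the pooled difference: 0.347 − 0.247 = +0.099.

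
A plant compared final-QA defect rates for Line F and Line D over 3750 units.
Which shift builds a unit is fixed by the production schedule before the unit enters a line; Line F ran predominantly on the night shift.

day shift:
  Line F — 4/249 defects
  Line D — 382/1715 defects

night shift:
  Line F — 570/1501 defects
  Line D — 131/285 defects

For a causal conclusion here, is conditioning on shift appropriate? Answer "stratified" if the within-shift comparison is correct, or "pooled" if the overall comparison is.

The stratified and pooled comparisons disagree (Line F wins within each shift; Line D wins overall), so the answer turns on the causal role of shift.
Since shift is a pre-existing factor (not a product of the line) and it affects the outcome on its own, it is a confounder. The stratified rates, not the pooled rate, identify the causal effect.
Within each level — day shift: 1.6% vs 22.3%; night shift: 38.0% vs 46.0% — Line F is lower every time.

stratified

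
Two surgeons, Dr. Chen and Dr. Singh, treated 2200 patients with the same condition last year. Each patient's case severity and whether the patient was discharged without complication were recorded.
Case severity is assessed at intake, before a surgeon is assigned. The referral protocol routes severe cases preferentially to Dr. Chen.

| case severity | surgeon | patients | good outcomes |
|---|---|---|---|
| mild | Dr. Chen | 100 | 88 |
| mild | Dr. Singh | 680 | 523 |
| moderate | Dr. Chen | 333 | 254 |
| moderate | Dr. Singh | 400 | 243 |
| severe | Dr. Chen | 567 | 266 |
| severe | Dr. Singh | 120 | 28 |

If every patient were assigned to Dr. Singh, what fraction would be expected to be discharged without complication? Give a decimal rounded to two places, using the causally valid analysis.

The imbalance in case severity arose from how patients were allocated, not from anything the surgeon did; and case severity independently affects the outcome. The pooled gap is confounded — condition on case severity.
Standardising Dr. Singh to the population case severity mix: 0.355·523/680 + 0.333·243/400 + 0.312·28/120 = 0.548.

0.55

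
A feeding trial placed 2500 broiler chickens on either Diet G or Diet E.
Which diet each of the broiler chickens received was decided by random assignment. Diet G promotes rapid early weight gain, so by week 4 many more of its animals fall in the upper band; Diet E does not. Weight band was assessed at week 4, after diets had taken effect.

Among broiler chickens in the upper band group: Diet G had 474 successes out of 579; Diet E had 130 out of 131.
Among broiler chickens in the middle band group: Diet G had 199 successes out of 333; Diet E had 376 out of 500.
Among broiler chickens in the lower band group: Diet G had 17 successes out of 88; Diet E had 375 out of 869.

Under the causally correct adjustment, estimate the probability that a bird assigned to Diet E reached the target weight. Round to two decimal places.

0.59

The distribution of week-4 weight band is itself part of what the diet does — it is an intermediate outcome. Holding it fixed would remove that part of the effect; the total effect is the pooled difference.
So P(outcome | do(Diet E)) is just the pooled rate for Diet E: 881/1500 = 0.587.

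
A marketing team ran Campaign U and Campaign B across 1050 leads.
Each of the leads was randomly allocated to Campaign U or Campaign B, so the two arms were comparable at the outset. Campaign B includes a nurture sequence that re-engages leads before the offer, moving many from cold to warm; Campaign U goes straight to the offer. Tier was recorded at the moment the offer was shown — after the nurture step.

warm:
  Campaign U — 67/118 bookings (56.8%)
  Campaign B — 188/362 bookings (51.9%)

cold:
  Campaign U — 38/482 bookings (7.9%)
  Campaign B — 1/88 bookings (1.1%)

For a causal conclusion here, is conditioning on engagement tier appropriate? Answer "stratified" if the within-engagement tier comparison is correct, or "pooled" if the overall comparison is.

pooled

Engagement tier here is a post-treatment variable shaped by the campaign; conditioning on it would introduce bias rather than remove it. The overall comparison is the causal one.
Pooled: Campaign U 17.5% vs Campaign B 42.0%; Campaign B is higher overall.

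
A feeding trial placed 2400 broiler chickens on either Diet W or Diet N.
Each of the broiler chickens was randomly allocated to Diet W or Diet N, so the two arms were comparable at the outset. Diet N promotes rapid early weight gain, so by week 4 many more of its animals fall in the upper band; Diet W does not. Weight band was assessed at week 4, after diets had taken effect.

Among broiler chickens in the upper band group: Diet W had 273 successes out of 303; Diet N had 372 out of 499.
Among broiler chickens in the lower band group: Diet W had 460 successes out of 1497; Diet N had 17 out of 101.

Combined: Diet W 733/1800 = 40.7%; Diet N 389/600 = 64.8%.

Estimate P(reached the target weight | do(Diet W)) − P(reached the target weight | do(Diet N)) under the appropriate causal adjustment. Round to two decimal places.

-0.24

Within every week-4 weight band level Diet W has the higher rate, yet pooled Diet N does — Simpson's reversal.
The distribution of week-4 weight band is itself part of what the diet does — it is an intermediate outcome. Holding it fixed would remove that part of the effect; the total effect is the pooled difference.
The causal difference is the pooled difference: 0.407 − 0.648 = -0.241.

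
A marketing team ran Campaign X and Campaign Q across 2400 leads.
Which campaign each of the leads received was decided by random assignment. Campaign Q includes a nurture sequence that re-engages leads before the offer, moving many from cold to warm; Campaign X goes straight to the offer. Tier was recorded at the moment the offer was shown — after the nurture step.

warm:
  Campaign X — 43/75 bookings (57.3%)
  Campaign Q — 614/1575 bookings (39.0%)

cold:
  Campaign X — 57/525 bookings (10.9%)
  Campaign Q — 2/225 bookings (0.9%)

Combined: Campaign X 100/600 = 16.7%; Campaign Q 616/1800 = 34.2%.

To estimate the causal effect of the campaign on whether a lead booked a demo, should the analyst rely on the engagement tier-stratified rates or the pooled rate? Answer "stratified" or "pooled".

The distribution of engagement tier is itself part of what the campaign does — it is an intermediate outcome. Holding it fixed would remove that part of the effect; the total effect is the pooled difference.
Pooled: Campaign X 16.7% vs Campaign Q 34.2%; Campaign Q is higher overall.

pooled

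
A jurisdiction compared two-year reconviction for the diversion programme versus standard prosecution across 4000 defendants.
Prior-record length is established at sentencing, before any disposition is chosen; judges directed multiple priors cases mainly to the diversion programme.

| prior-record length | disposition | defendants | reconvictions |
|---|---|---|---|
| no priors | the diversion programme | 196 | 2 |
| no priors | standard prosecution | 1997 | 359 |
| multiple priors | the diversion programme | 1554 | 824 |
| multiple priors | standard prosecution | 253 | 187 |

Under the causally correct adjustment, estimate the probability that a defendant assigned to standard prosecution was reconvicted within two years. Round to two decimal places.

0.43

Within every prior-record length level the diversion programme has the lower rate, yet pooled standard prosecution does — Simpson's reversal.
Prior-record length satisfies the back-door criterion: it is not a descendant of the disposition, and it blocks the spurious path from disposition to outcome. Adjusting for it (i.e., using the within-prior-record length rates) gives the causal effect.
Standardising standard prosecution to the population prior-record length mix: 0.548·359/1997 + 0.452·187/253 = 0.432.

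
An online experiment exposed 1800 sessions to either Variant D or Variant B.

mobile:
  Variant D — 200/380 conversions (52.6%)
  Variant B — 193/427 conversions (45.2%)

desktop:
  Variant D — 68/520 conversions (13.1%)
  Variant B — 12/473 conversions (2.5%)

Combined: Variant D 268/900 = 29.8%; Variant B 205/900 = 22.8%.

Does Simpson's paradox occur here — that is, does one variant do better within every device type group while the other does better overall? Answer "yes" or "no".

Within each device type level (mobile 52.6% vs 45.2%; desktop 13.1% vs 2.5%), Variant D has the higher rate every time. Pooled: 29.8% vs 22.8% — Variant D has the higher rate overall. They agree.

no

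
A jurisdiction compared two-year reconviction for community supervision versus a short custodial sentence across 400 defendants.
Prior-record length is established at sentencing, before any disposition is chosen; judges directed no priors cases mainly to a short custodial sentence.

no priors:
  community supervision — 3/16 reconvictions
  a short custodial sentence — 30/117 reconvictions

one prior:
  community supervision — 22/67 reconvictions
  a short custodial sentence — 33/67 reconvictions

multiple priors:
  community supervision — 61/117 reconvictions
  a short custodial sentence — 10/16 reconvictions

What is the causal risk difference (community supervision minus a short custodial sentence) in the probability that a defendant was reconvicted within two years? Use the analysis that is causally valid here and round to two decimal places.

Here prior-record length is a common cause — it drives both which disposition a case falls under and the outcome. The crude comparison mixes populations; the stratum-specific rates are the causally relevant ones.
Adjusting over the population distribution of prior-record length: 0.333·(0.188−0.256) + 0.335·(0.328−0.493) + 0.333·(0.521−0.625) = -0.112.

-0.11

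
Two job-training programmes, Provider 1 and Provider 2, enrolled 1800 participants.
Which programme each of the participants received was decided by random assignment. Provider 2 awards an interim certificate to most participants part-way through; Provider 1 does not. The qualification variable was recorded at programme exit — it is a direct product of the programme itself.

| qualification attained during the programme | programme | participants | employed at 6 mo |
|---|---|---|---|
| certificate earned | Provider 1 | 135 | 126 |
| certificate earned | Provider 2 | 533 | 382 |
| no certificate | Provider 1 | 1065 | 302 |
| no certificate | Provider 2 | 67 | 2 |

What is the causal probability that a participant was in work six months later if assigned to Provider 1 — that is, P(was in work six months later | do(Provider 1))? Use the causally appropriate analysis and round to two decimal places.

0.36

Qualification attained during the programme is downstream of the programme. One should not condition on a consequence of treatment, so the overall rates are the right comparison.
So P(outcome | do(Provider 1)) is just the pooled rate for Provider 1: 428/1200 = 0.357.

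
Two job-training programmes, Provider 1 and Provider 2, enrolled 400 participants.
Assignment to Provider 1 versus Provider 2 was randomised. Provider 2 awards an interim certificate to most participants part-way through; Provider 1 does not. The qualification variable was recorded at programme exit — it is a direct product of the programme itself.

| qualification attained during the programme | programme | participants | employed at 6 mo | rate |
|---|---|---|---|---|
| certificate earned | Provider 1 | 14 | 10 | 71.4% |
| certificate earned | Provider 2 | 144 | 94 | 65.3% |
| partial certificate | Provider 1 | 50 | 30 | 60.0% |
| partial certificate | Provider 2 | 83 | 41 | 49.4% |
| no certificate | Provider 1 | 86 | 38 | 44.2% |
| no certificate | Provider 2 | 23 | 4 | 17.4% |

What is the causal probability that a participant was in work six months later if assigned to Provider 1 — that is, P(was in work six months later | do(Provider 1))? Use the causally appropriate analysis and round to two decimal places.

The stratified and pooled comparisons disagree (Provider 1 wins within each qualification attained during the programme; Provider 2 wins overall), so the answer turns on the causal role of qualification attained during the programme.
Qualification attained during the programme is downstream of the programme. One should not condition on a consequence of treatment, so the overall rates are the right comparison.
So P(outcome | do(Provider 1)) is just the pooled rate for Provider 1: 78/150 = 0.520.

0.52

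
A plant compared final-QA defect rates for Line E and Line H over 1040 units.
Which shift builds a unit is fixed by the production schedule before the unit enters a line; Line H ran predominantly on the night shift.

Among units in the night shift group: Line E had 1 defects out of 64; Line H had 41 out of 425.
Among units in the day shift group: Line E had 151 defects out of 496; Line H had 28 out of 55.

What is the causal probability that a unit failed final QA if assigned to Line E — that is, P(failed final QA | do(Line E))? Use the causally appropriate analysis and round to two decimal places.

The stratified and pooled comparisons disagree (Line E wins within each shift; Line H wins overall), so the answer turns on the causal role of shift.
Shift is set before the line has any effect — it is not caused by the line — and it independently drives the outcome. That makes it a confounder, so the causal comparison is within shift levels.
Standardising Line E to the population shift mix: 0.470·1/64 + 0.530·151/496 = 0.169.

0.17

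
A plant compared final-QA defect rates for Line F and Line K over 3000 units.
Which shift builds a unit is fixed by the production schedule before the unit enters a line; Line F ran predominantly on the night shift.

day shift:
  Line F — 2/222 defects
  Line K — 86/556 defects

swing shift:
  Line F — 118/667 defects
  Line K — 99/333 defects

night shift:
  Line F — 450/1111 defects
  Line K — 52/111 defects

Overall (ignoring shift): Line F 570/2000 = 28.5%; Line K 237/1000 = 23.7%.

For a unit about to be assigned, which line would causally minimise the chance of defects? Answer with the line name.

Line F

Line F is lower inside every shift stratum but Line K is lower in aggregate. Whether to stratify depends on how shift relates to the line.
The imbalance in shift arose from how units were allocated, not from anything the line did; and shift independently affects the outcome. The pooled gap is confounded — condition on shift.
Within each level — day shift: 0.9% vs 15.5%; swing shift: 17.7% vs 29.7%; night shift: 40.5% vs 46.8% — Line F is lower every time.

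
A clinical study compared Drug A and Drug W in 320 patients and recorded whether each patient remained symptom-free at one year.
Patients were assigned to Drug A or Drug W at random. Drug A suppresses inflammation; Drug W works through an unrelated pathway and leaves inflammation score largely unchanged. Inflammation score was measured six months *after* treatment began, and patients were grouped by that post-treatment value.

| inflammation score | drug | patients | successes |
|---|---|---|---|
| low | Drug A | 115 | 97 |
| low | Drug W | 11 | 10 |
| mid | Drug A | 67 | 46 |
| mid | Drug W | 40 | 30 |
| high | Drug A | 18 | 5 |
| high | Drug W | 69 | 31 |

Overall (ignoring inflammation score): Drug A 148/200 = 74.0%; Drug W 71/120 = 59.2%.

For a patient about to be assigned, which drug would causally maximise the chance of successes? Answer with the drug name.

Drug A

Within every inflammation score level Drug W has the higher rate, yet pooled Drug A does — Simpson's reversal.
Inflammation score lies on the pathway drug → inflammation score → outcome, so adjusting for it blocks the indirect effect. For the total causal effect of drug, use the unadjusted pooled rates.
Pooled: Drug A 74.0% vs Drug W 59.2%; Drug A is higher overall.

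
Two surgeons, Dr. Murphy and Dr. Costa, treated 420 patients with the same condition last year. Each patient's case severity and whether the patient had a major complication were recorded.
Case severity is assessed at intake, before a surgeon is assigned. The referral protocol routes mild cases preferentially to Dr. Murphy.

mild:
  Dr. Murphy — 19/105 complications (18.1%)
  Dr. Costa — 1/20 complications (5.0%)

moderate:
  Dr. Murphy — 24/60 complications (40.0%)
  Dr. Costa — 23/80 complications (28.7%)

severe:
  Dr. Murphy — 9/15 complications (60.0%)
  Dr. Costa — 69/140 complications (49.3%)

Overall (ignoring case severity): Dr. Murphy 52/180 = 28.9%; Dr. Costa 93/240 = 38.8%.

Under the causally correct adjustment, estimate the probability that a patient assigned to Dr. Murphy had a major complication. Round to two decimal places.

0.41

The stratified and pooled comparisons disagree (Dr. Costa wins within each case severity; Dr. Murphy wins overall), so the answer turns on the causal role of case severity.
The imbalance in case severity arose from how patients were allocated, not from anything the surgeon did; and case severity independently affects the outcome. The pooled gap is confounded — condition on case severity.
Standardising Dr. Murphy to the population case severity mix: 0.298·19/105 + 0.333·24/60 + 0.369·9/15 = 0.409.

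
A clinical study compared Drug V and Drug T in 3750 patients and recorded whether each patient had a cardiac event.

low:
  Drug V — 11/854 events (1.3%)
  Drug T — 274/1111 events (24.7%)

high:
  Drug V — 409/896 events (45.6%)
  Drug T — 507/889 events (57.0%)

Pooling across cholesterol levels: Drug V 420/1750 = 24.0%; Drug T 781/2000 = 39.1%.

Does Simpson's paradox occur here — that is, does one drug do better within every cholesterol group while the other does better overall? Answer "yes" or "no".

no

Within each cholesterol level (low 1.3% vs 24.7%; high 45.6% vs 57.0%), Drug V has the lower rate every time. Pooled: 24.0% vs 39.1% — Drug V has the lower rate overall. They agree.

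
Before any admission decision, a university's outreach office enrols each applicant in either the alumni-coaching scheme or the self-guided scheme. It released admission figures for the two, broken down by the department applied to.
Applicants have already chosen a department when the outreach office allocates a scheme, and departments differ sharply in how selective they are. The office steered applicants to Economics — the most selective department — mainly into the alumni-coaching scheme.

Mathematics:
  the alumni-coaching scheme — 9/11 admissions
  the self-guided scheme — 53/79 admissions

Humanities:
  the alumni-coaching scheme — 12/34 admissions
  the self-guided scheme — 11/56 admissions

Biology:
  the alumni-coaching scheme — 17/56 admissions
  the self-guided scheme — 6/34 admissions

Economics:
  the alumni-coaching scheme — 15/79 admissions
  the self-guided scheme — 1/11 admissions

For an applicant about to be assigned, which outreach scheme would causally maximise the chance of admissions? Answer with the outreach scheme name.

Within every department level the alumni-coaching scheme has the higher rate, yet pooled the self-guided scheme does — Simpson's reversal.
The imbalance in department arose from how applicants were allocated, not from anything the outreach scheme did; and department independently affects the outcome. The pooled gap is confounded — condition on department.
Within each level — Mathematics: 81.8% vs 67.1%; Humanities: 35.3% vs 19.6%; Biology: 30.4% vs 17.6%; Economics: 19.0% vs 9.1% — the alumni-coaching scheme is higher every time.

the alumni-coaching scheme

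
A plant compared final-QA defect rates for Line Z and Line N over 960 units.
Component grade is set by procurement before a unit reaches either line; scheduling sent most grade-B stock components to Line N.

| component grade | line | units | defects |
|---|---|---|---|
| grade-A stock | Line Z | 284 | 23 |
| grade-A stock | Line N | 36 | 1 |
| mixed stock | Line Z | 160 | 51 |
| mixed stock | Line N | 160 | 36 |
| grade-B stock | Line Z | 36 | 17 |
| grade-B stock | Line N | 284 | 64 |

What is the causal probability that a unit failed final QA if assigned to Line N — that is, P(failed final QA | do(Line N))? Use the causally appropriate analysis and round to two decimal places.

0.16

Nothing the line does changes component grade; the imbalance is an allocation artefact. With component grade also predicting the outcome, the pooled figure is confounded, and the within-stratum comparison is the causal one.
Standardising Line N to the population component grade mix: 0.333·1/36 + 0.333·36/160 + 0.333·64/284 = 0.159.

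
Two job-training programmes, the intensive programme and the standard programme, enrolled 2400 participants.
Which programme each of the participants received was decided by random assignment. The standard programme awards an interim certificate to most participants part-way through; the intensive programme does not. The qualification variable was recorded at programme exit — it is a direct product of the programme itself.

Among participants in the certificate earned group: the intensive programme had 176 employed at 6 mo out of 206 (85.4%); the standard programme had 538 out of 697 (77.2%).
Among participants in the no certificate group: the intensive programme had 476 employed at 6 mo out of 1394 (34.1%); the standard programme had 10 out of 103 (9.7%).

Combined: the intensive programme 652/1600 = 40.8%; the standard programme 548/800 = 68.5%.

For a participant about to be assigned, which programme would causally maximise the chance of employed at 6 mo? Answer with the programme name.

the standard programme

The distribution of qualification attained during the programme is itself part of what the programme does — it is an intermediate outcome. Holding it fixed would remove that part of the effect; the total effect is the pooled difference.
Pooled: the intensive programme 40.8% vs the standard programme 68.5%; the standard programme is higher overall.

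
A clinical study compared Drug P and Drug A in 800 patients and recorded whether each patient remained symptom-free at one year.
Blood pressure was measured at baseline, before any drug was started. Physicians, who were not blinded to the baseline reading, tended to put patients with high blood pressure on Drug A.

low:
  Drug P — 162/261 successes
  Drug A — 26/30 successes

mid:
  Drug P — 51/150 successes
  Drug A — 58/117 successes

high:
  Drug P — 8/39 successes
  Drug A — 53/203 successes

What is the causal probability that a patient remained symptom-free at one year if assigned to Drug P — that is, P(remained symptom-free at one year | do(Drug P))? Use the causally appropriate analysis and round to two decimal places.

The blood pressure-specific comparison favours Drug A throughout, but the pooled figures favour Drug P. The question is whether to condition on blood pressure.
Since blood pressure is a pre-existing factor (not a product of the drug) and it affects the outcome on its own, it is a confounder. The stratified rates, not the pooled rate, identify the causal effect.
Standardising Drug P to the population blood pressure mix: 0.364·162/261 + 0.334·51/150 + 0.302·8/39 = 0.401.

0.40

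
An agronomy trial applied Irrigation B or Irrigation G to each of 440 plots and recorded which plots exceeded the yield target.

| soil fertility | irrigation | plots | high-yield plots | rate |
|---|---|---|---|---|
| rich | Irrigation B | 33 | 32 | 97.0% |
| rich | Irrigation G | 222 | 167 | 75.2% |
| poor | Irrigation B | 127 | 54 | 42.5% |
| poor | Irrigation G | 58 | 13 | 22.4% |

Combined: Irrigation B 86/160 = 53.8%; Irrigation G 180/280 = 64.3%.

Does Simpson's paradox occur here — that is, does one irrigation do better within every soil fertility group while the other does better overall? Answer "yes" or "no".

yes

Within each soil fertility level (rich 97.0% vs 75.2%; poor 42.5% vs 22.4%), Irrigation B has the higher rate every time. Pooled: 53.8% vs 64.3% — Irrigation G has the higher rate overall. The two comparisons disagree.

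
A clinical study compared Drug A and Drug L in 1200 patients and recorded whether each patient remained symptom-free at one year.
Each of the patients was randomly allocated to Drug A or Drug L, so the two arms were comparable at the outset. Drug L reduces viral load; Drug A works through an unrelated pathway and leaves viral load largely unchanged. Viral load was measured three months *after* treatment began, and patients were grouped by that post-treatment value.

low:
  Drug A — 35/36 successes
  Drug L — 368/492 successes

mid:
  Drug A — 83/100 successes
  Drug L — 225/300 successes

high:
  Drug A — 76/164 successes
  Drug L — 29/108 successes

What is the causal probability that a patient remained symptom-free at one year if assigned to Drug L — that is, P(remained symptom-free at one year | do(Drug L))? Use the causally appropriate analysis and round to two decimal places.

Viral load is downstream of the drug. One should not condition on a consequence of treatment, so the overall rates are the right comparison.
So P(outcome | do(Drug L)) is just the pooled rate for Drug L: 622/900 = 0.691.

0.69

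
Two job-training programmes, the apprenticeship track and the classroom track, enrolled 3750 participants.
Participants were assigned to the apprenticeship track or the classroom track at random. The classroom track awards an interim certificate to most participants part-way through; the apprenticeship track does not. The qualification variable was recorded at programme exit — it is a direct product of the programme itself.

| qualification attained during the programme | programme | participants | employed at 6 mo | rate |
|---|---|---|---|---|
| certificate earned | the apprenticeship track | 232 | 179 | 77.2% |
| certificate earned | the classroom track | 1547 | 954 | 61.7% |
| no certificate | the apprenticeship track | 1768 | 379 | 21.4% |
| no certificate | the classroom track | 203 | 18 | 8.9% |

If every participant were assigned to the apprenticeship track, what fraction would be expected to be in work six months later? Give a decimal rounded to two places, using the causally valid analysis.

0.28

Within every qualification attained during the programme level the apprenticeship track has the higher rate, yet pooled the classroom track does — Simpson's reversal.
Qualification attained during the programme lies on the pathway programme → qualification attained during the programme → outcome, so adjusting for it blocks the indirect effect. For the total causal effect of programme, use the unadjusted pooled rates.
So P(outcome | do(the apprenticeship track)) is just the pooled rate for the apprenticeship track: 558/2000 = 0.279.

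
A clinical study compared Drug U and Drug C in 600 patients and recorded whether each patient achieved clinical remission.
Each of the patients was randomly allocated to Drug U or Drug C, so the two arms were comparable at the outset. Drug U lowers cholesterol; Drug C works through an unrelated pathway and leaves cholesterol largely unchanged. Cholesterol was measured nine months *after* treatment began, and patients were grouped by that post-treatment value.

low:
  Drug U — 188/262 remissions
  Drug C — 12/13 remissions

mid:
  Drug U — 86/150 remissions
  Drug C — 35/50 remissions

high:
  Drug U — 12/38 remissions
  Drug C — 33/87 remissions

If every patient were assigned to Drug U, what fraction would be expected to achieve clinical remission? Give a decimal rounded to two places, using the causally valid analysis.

0.64

Because the drug influences cholesterol, cholesterol is a post-treatment mediator, not a confounder. Stratifying on it would bias the estimate; the causal effect is the crude pooled difference.
So P(outcome | do(Drug U)) is just the pooled rate for Drug U: 286/450 = 0.636.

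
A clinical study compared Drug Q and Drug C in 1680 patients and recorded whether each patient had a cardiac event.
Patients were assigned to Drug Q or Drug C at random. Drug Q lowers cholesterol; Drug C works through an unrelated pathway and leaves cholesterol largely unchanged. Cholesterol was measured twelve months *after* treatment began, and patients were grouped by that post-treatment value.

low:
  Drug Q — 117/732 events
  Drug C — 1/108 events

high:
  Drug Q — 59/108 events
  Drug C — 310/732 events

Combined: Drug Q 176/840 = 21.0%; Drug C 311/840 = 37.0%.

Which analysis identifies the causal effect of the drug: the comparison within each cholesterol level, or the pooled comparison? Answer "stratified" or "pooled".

pooled

The stratified and pooled comparisons disagree (Drug C wins within each cholesterol; Drug Q wins overall), so the answer turns on the causal role of cholesterol.
Stratifying would compare drugs among patients the drugs themselves sorted into cholesterol groups — a form of selection on an intermediate. The unconditioned pooled rates give the total causal effect.
Pooled: Drug Q 21.0% vs Drug C 37.0%; Drug Q is lower overall.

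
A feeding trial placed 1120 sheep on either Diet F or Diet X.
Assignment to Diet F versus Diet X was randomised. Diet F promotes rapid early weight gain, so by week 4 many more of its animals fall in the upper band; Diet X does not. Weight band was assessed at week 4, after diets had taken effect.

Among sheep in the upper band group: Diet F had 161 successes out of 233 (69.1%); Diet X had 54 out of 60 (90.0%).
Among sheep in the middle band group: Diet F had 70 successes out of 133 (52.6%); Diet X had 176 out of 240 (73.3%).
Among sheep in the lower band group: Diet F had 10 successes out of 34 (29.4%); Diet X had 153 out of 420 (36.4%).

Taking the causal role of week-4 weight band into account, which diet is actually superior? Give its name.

The stratified and pooled comparisons disagree (Diet X wins within each week-4 weight band; Diet F wins overall), so the answer turns on the causal role of week-4 weight band.
Week-4 weight band here is a post-treatment variable shaped by the diet; conditioning on it would introduce bias rather than remove it. The overall comparison is the causal one.
Pooled: Diet F 60.2% vs Diet X 53.2%; Diet F is higher overall.

Diet F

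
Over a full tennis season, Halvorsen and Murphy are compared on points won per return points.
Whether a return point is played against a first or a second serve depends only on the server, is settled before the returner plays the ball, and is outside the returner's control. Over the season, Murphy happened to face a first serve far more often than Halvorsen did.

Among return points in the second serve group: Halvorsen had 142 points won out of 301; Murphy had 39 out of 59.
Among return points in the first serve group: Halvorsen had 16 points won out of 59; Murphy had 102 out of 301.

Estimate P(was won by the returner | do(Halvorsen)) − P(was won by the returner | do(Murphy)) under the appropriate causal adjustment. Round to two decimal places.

-0.13

The serve type-specific comparison favours Murphy throughout, but the pooled figures favour Halvorsen. The question is whether to condition on serve type.
The imbalance in serve type arose from how return points were allocated, not from anything the player did; and serve type independently affects the outcome. The pooled gap is confounded — condition on serve type.
Adjusting over the population distribution of serve type: 0.500·(0.472−0.661) + 0.500·(0.271−0.339) = -0.128.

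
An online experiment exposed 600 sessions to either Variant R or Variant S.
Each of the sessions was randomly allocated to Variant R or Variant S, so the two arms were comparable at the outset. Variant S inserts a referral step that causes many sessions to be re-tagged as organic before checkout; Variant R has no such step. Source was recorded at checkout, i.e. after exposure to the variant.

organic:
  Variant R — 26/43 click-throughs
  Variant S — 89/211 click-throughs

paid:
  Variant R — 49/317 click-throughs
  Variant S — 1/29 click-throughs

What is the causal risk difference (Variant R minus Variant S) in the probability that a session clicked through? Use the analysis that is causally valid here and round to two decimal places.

Traffic source lies on the pathway variant → traffic source → outcome, so adjusting for it blocks the indirect effect. For the total causal effect of variant, use the unadjusted pooled rates.
The causal difference is the pooled difference: 0.208 − 0.375 = -0.167.

-0.17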